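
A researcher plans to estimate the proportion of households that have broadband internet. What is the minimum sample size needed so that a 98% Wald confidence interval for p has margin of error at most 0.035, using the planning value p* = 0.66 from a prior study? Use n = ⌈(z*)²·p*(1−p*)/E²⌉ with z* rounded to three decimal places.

n = 992

For 98% confidence, z* = 2.326.
p*(1−p*) = 0.2244.
(z*)²·p*(1−p*)/E² = 5.410276·0.2244/0.001225 = 991.074.
⌈991.074⌉ = 992.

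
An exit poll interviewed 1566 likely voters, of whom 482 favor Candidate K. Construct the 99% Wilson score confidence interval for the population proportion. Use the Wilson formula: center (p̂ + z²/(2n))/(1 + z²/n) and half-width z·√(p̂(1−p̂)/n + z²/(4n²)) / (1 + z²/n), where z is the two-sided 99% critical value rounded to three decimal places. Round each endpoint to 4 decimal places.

Here p̂ = 482/1566 = 0.30779 and z = 2.576 (z² = 6.635776).
Denominator 1 + z²/n = 1 + 6.635776/1566 = 1.004237.
Center = (0.30779 + 0.002119)/1.004237 = 0.30860.
Radicand: p̂(1−p̂)/n + z²/(4n²) = 0.000136051 + 0.000000676 = 0.000136727.
Half-width = 2.576·√0.000136727/1.004237 = 0.02999.
Interval: 0.30860 ± 0.02999 → (0.2786, 0.3386).

(0.2786, 0.3386)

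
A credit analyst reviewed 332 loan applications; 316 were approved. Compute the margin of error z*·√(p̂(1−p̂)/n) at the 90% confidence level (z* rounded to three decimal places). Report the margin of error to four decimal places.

ME = 0.0193

With x = 316 successes in n = 332, p̂ = 0.95181.
SE = √(p̂(1−p̂)/n) = √(0.045870/332) = 0.011754.
For 90% confidence, z* = 1.645.
So ME = 0.0193.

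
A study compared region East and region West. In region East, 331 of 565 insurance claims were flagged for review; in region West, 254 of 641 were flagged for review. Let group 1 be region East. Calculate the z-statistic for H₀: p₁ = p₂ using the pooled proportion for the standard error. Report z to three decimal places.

z = 6.574

Sample proportions: p̂₁ = 331/565 = 0.58584 and p̂₂ = 254/641 = 0.39626.
Pooled p̂ = (331+254)/(565+641) = 585/1206 = 0.48507.
SE = √[p̂(1−p̂)(1/n₁+1/n₂)] = √[0.48507·0.51493·(1/565+1/641)] ≈ 0.028840.
z = (p̂₁ − p̂₂)/SE = (0.58584 − 0.39626)/0.028840 = 0.18958/0.028840 = 6.574.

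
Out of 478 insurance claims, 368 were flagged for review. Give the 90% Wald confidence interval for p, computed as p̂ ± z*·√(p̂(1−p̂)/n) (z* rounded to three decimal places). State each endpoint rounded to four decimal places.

Sample proportion p̂ = 368/478 = 0.76987.
Standard error of p̂: √(0.177168/478) = √0.000370644 = 0.019252.
For 90% confidence, z* = 1.645.
Margin = 1.645·0.019252 = 0.03167.
CI: 0.76987 ± 0.03167 = (0.7382, 0.8015).

(0.7382, 0.8015)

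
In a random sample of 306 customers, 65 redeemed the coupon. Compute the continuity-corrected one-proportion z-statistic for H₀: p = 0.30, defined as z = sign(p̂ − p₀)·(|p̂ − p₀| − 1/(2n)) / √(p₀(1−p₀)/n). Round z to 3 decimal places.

z = -3.281

The sample proportion is 65/306 = 0.21242. p̂ − p₀ = -0.087582.
1/(2n) = 0.001634.
Corrected numerator: |-0.087582| − 0.001634 = 0.085948.
Under H₀, SE = √(p₀(1−p₀)/n) = √(0.30·0.70/306) = √0.000686275 = 0.026197.
z = (−)0.085948/0.026197 = -3.281.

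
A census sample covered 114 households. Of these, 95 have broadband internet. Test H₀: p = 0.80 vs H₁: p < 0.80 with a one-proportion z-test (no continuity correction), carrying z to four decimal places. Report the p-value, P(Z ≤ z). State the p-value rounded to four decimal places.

The sample proportion is 95/114 = 0.83333.
SE₀ = √(0.80·0.20/114) = 0.037463.
Test statistic (full precision, shown to 4 dp): z = (95/114 − 0.80)/SE₀ ≈ 0.8898.
p-value = P(Z ≤ z) with z = 0.8898 → 0.8132.

p-value = 0.8132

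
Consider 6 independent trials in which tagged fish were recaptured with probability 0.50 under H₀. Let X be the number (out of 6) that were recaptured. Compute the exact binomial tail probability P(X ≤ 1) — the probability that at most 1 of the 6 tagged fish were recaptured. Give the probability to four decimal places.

X ~ Binomial(n=6, p=0.50).
P(X ≤ 1) = C(6,0)·0.50^0·0.50^6 + C(6,1)·0.50^1·0.50^5.
= 0.015625 + 0.093750 = 0.1094.

P = 0.1094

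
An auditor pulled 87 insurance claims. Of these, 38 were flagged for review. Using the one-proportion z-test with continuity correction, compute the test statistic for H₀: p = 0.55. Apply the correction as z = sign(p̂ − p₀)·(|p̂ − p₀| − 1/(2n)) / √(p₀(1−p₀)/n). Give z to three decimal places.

z = -2.015

With x = 38 successes in n = 87, p̂ = 0.43678. p̂ − p₀ = -0.113218.
Continuity correction 1/(2n) = 1/174 = 0.005747.
Corrected numerator: |-0.113218| − 0.005747 = 0.107471.
SE₀ = √(0.55·0.45/87) = 0.053337.
z = (−)0.107471/0.053337 = -2.015.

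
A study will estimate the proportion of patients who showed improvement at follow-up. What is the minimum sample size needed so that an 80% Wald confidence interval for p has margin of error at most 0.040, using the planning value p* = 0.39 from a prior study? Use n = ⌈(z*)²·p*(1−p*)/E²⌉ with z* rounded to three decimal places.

For 80% confidence, z* = 1.282.
p*(1−p*) = 0.39·0.61 = 0.2379.
Required n before rounding: 1.643524 × 0.2379 / 0.040² = 244.371.
Rounding up, n = 245.

n = 245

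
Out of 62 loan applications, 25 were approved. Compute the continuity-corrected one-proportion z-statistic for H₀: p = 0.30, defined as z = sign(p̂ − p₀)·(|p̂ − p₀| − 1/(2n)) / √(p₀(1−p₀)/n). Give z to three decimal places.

Sample proportion p̂ = 25/62 = 0.40323. p̂ − p₀ = 0.103226.
1/(2n) = 0.008065.
Corrected numerator: |0.103226| − 0.008065 = 0.095161.
Null standard error: √(0.30·0.70/62) = √0.003387097 = 0.058199.
z = (+)0.095161/0.058199 = 1.635.

z = 1.635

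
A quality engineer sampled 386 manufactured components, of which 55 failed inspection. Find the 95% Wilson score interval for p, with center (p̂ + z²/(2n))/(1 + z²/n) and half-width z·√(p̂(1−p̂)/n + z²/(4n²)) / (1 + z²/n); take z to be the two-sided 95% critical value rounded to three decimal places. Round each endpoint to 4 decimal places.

(0.1111, 0.1809)

p̂ = 55/386 = 0.14249; z = 1.960, so z² = 3.841600.
Denominator 1 + z²/n = 1 + 3.841600/386 = 1.009952.
Adjusted center: (0.14249 + z²/(2n))/1.009952 = 0.14601.
Radicand: p̂(1−p̂)/n + z²/(4n²) = 0.000316540 + 0.000006446 = 0.000322986.
Half-width = 1.960·√0.000322986/1.009952 = 0.03488.
CI: 0.14601 ± 0.03488 = (0.1111, 0.1809).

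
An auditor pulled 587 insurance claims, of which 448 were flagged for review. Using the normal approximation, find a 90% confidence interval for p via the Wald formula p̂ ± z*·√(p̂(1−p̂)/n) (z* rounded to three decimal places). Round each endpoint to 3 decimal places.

The sample proportion is 448/587 = 0.76320.
SE = √(p̂(1−p̂)/n) = √(0.180724/587) = 0.017546.
z* = 1.645 at the 90% level.
Margin of error: 1.645 × 0.017546 = 0.02886.
So the interval runs from 0.734 to 0.792.

(0.734, 0.792)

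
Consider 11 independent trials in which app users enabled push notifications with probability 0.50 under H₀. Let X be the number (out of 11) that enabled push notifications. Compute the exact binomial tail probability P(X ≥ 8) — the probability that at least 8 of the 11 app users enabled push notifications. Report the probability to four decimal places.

P = 0.1133

X is binomial with n = 11 and p = 0.50.
P(X ≥ 8) = C(11,8)·0.50^8·0.50^3 + C(11,9)·0.50^9·0.50^2 + C(11,10)·0.50^10·0.50^1 + C(11,11)·0.50^11·0.50^0.
= 0.080566 + 0.026855 + 0.005371 + 0.000488 = 0.1133.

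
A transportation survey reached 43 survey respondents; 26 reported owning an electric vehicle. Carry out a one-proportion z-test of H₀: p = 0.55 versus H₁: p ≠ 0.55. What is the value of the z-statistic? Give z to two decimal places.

Sample proportion p̂ = 26/43 = 0.60465.
SE₀ = √(0.55·0.45/43) = 0.075867.
Test statistic: z = 0.05465/0.075867 = 0.72.

z = 0.72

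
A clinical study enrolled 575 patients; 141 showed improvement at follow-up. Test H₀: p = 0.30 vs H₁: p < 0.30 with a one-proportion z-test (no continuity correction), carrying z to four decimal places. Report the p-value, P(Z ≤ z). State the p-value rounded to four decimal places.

With x = 141 successes in n = 575, p̂ = 0.24522.
Under H₀, SE = √(p₀(1−p₀)/n) = √(0.30·0.70/575) = √0.000365217 = 0.019111.
z = (p̂ − p₀)/SE = (141/575 − 0.30)/0.019111 ≈ -2.8666.
From the standard normal, P(Z ≤ z) = 0.0021.

p-value = 0.0021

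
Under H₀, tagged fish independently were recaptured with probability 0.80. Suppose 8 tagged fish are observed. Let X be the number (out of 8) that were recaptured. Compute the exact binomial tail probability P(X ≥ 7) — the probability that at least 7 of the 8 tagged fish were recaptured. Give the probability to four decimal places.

P = 0.5033

X is binomial with n = 8 and p = 0.80.
P(X ≥ 7) = C(8,7)·0.80^7·0.20^1 + C(8,8)·0.80^8·0.20^0.
= 0.335544 + 0.167772 = 0.5033.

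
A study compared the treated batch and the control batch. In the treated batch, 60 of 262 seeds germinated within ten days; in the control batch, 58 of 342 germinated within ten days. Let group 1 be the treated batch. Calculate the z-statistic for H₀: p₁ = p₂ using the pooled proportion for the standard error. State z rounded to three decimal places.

Sample proportions: p̂₁ = 60/262 = 0.22901 and p̂₂ = 58/342 = 0.16959.
Pooling: p̂ = 118/604 = 0.19536.
SE = √[p̂(1−p̂)(1/n₁+1/n₂)] = √[0.19536·0.80464·(1/262+1/342)] ≈ 0.032552.
z = (p̂₁ − p̂₂)/SE = (0.22901 − 0.16959)/0.032552 = 0.05942/0.032552 = 1.825.

z = 1.825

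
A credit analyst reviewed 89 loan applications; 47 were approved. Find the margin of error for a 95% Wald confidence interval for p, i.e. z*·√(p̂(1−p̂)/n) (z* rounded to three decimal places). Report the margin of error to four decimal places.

ME = 0.1037

Sample proportion p̂ = 47/89 = 0.52809.
SE(p̂) = √(0.52809·0.47191/89) = 0.052916.
For 95% confidence, z* = 1.960.
So ME = 0.1037.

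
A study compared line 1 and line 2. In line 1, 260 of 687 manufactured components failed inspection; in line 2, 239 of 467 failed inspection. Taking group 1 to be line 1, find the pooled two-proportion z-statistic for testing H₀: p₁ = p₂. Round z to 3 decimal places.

z = -4.487

Sample proportions: p̂₁ = 260/687 = 0.37846 and p̂₂ = 239/467 = 0.51178.
Pooled p̂ = (260+239)/(687+467) = 499/1154 = 0.43241.
SE = √[p̂(1−p̂)(1/n₁+1/n₂)] = √[0.43241·0.56759·(1/687+1/467)] ≈ 0.029712.
z = (p̂₁ − p̂₂)/SE = (0.37846 − 0.51178)/0.029712 = -0.13332/0.029712 = -4.487.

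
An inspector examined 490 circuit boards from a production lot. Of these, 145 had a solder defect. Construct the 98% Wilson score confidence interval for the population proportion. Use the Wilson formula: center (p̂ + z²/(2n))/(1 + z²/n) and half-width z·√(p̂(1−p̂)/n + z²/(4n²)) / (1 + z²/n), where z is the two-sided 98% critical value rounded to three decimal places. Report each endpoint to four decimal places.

(0.2504, 0.3459)

Here p̂ = 145/490 = 0.29592 and z = 2.326 (z² = 5.410276).
Denominator 1 + z²/n = 1 + 5.410276/490 = 1.011041.
Adjusted center: (0.29592 + z²/(2n))/1.011041 = 0.29815.
Radicand: p̂(1−p̂)/n + z²/(4n²) = 0.000425205 + 0.000005633 = 0.000430838.
Half-width = z·√(radicand)/denom = 2.326·0.020757/1.011041 = 0.04775.
CI: 0.29815 ± 0.04775 = (0.2504, 0.3459).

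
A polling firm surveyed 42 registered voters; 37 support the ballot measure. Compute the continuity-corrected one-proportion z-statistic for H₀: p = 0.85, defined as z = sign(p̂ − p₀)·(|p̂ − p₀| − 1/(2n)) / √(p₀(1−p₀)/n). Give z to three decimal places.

z = 0.346

With x = 37 successes in n = 42, p̂ = 0.88095. p̂ − p₀ = 0.030952.
Continuity correction 1/(2n) = 1/84 = 0.011905.
Corrected numerator: |0.030952| − 0.011905 = 0.019047.
Under H₀, SE = √(p₀(1−p₀)/n) = √(0.85·0.15/42) = √0.003035714 = 0.055097.
z = +0.019047/0.055097 = 0.346.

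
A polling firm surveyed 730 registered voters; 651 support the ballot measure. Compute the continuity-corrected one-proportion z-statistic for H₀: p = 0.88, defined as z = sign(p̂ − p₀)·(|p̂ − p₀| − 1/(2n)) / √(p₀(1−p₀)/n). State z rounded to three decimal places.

z = 0.923

p̂ = 651/730 = 0.89178. p̂ − p₀ = 0.011781.
Continuity correction 1/(2n) = 1/1460 = 0.000685.
Corrected numerator: |0.011781| − 0.000685 = 0.011096.
Under H₀, SE = √(p₀(1−p₀)/n) = √(0.88·0.12/730) = √0.000144658 = 0.012027.
z = +0.011096/0.012027 = 0.923.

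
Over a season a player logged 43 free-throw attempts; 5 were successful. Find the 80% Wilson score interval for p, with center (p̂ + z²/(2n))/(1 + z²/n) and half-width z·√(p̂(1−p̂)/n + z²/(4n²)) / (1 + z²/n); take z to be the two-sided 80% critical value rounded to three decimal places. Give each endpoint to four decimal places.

p̂ = 5/43 = 0.11628; z = 1.282, so z² = 1.643524.
1 + z²/n = 1.038221.
Center = (0.11628 + 0.019111)/1.038221 = 0.13041.
Radicand: p̂(1−p̂)/n + z²/(4n²) = 0.002389727 + 0.000222218 = 0.002611945.
Half-width = z·√(radicand)/denom = 1.282·0.051107/1.038221 = 0.06311.
Interval: 0.13041 ± 0.06311 → (0.0673, 0.1935).

(0.0673, 0.1935)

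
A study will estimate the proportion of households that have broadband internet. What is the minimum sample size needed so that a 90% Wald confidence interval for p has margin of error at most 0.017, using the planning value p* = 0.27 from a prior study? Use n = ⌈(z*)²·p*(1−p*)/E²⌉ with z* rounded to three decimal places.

For 90% confidence, z* = 1.645.
p*(1−p*) = 0.27·0.73 = 0.1971.
Required n before rounding: 2.706025 × 0.1971 / 0.017² = 1845.528.
Rounding up, n = 1846.

n = 1846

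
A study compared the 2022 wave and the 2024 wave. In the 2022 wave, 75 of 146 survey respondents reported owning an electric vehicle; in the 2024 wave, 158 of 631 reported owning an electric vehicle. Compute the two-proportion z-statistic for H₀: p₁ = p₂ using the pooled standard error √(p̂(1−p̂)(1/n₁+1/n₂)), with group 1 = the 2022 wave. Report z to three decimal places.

p̂₁ = 75/146 = 0.51370, p̂₂ = 158/631 = 0.25040.
Pooled p̂ = (75+158)/(146+631) = 233/777 = 0.29987.
Pooled SE = √[0.2099485·0.00843410] ≈ 0.042080.
z = (p̂₁ − p̂₂)/SE = (0.51370 − 0.25040)/0.042080 = 0.26330/0.042080 = 6.257.

z = 6.257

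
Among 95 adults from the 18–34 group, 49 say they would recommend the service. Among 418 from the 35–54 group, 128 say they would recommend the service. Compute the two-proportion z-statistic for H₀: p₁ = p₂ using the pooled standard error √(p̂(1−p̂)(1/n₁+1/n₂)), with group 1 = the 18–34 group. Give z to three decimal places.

z = 3.879

p̂₁ = 49/95 = 0.51579, p̂₂ = 128/418 = 0.30622.
Pooling: p̂ = 177/513 = 0.34503.
SE = √[p̂(1−p̂)(1/n₁+1/n₂)] = √[0.34503·0.65497·(1/95+1/418)] ≈ 0.054032.
z = 0.20957/0.054032 = 3.879.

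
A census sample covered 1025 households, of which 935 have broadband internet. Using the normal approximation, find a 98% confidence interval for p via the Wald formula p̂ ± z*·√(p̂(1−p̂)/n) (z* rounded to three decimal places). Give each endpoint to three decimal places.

(0.892, 0.933)

With x = 935 successes in n = 1025, p̂ = 0.91220.
Standard error of p̂: √(0.080095/1025) = √0.000078142 = 0.008840.
The 98% critical value is z* = 2.326.
Margin of error: 2.326 × 0.008840 = 0.02056.
So the interval runs from 0.892 to 0.933.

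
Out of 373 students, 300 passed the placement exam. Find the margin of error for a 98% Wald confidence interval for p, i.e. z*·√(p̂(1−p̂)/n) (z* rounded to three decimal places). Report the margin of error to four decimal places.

ME = 0.0478

The sample proportion is 300/373 = 0.80429.
SE(p̂) = √(0.80429·0.19571/373) = 0.020543.
z* = 2.326 at the 98% level.
Margin of error = z*·SE = 2.326 × 0.020543 = 0.0478.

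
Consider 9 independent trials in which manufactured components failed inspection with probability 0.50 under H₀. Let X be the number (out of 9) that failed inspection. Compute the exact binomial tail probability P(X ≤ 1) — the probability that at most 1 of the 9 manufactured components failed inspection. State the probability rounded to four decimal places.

P = 0.0195

X ~ Binomial(n=9, p=0.50).
P(X ≤ 1) = C(9,0)·0.50^0·0.50^9 + C(9,1)·0.50^1·0.50^8.
= 0.001953 + 0.017578 = 0.0195.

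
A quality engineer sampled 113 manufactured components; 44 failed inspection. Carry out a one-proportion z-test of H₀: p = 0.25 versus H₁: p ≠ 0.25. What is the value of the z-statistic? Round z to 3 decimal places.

z = 3.422

The sample proportion is 44/113 = 0.38938.
Null standard error: √(0.25·0.75/113) = √0.001659292 = 0.040734.
z = (p̂ − p₀)/SE = (0.38938 − 0.25)/0.040734 = 3.422.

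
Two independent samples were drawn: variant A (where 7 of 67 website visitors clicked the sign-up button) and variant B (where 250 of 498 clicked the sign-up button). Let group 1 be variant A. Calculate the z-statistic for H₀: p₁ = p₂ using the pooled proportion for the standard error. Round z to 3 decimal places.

z = -6.135

Sample proportions: p̂₁ = 7/67 = 0.10448 and p̂₂ = 250/498 = 0.50201.
Pooled p̂ = (7+250)/(67+498) = 257/565 = 0.45487.
Pooled SE = √[0.2479630·0.01693341] ≈ 0.064799.
z = -0.39753/0.064799 = -6.135.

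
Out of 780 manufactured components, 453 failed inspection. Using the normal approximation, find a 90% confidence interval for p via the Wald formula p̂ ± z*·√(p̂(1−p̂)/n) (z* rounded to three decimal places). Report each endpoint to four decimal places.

(0.5517, 0.6098)

The sample proportion is 453/780 = 0.58077.
Standard error of p̂: √(0.243476/780) = √0.000312149 = 0.017668.
The 90% critical value is z* = 1.645.
Margin = 1.645·0.017668 = 0.02906.
CI: 0.58077 ± 0.02906 = (0.5517, 0.6098).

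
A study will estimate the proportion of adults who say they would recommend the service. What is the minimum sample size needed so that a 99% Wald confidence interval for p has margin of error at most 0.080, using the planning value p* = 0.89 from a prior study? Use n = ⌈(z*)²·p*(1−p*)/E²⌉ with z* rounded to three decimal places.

n = 102

z* = 2.576 at the 99% level.
p*(1−p*) = 0.89·0.11 = 0.0979.
(z*)²·p*(1−p*)/E² = 6.635776·0.0979/0.006400 = 101.507.
Rounding up, n = 102.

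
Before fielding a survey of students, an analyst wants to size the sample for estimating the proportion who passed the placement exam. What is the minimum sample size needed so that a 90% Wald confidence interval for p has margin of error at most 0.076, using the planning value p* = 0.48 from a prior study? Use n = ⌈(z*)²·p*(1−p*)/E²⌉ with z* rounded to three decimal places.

n = 117

z* = 1.645 at the 90% level.
p*(1−p*) = 0.48·0.52 = 0.2496.
(z*)²·p*(1−p*)/E² = 2.706025·0.2496/0.005776 = 116.936.
Rounding up, n = 117.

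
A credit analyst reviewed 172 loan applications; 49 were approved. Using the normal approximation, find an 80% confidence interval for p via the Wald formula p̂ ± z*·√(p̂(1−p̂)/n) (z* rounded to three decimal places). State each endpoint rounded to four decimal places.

(0.2408, 0.3290)

With x = 49 successes in n = 172, p̂ = 0.28488.
SE(p̂) = √(0.28488·0.71512/172) = 0.034416.
For 80% confidence, z* = 1.282.
Margin = 1.282·0.034416 = 0.04412.
Interval: 0.28488 ± 0.04412 → (0.2408, 0.3290).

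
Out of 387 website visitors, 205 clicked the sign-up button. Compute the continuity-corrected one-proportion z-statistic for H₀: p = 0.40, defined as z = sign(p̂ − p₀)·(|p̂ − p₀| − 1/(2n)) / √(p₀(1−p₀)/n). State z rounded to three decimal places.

z = 5.157

The sample proportion is 205/387 = 0.52972. p̂ − p₀ = 0.129716.
Continuity correction 1/(2n) = 1/774 = 0.001292.
Corrected numerator: |0.129716| − 0.001292 = 0.128424.
SE₀ = √(0.40·0.60/387) = 0.024903.
z = (+)0.128424/0.024903 = 5.157.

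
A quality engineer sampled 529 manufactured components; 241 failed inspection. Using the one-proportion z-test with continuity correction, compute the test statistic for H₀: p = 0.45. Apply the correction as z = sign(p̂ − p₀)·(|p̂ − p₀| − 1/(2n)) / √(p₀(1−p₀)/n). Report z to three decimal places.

z = 0.214

p̂ = 241/529 = 0.45558. p̂ − p₀ = 0.005577.
Continuity correction 1/(2n) = 1/1058 = 0.000945.
Corrected numerator: |0.005577| − 0.000945 = 0.004632.
Under H₀, SE = √(p₀(1−p₀)/n) = √(0.45·0.55/529) = √0.000467864 = 0.021630.
z = +0.004632/0.021630 = 0.214.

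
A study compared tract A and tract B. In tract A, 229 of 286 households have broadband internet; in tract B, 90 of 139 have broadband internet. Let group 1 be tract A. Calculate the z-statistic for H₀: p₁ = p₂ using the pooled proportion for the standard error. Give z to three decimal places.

p̂₁ = 229/286 = 0.80070, p̂₂ = 90/139 = 0.64748.
Pooled p̂ = (229+90)/(286+139) = 319/425 = 0.75059.
Pooled SE = √[0.1872055·0.01069075] ≈ 0.044737.
z = 0.15322/0.044737 = 3.425.

z = 3.425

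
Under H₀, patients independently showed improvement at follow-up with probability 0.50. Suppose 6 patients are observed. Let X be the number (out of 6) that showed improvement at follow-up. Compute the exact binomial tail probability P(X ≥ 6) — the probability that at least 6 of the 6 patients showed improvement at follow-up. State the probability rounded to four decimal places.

X ~ Binomial(n=6, p=0.50).
P(X ≥ 6) = C(6,6)·0.50^6·0.50^0.
= 0.015625 = 0.0156.

P = 0.0156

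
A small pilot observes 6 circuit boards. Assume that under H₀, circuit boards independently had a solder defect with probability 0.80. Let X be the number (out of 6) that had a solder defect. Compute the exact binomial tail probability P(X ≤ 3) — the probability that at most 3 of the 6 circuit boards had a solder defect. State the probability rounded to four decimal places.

P = 0.0989

X is binomial with n = 6 and p = 0.80.
P(X ≤ 3) = C(6,0)·0.80^0·0.20^6 + C(6,1)·0.80^1·0.20^5 + C(6,2)·0.80^2·0.20^4 + C(6,3)·0.80^3·0.20^3.
= 0.000064 + 0.001536 + 0.015360 + 0.081920 = 0.0989.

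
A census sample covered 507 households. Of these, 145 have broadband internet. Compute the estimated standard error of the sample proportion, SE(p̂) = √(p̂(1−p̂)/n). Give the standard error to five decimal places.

SE = 0.02007

p̂ = 145/507 = 0.28600.
p̂(1−p̂) = 0.204204.
Dividing by n and taking the root: √0.000402769 = 0.02007.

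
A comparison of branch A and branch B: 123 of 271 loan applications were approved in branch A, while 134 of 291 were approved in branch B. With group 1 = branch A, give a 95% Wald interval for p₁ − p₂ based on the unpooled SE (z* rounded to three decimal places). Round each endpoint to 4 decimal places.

p̂₁ = 123/271 = 0.45387, p̂₂ = 134/291 = 0.46048; p̂₁ − p̂₂ = -0.00661.
Unpooled SE = √(p̂₁(1−p̂₁)/n₁ + p̂₂(1−p̂₂)/n₂) = √(0.000914658 + 0.000853740) = 0.042052.
z* = 1.960 at the 95% level. Margin of error = 0.08242.
Interval: -0.00661 ± 0.08242 → (-0.0890, 0.0758).

(-0.0890, 0.0758)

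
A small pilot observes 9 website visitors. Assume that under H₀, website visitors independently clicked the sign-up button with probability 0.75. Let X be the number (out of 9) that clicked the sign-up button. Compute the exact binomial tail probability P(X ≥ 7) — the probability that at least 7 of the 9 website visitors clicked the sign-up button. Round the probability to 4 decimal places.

X ~ Binomial(n=9, p=0.75).
P(X ≥ 7) = C(9,7)·0.75^7·0.25^2 + C(9,8)·0.75^8·0.25^1 + C(9,9)·0.75^9·0.25^0.
= 0.300339 + 0.225254 + 0.075085 = 0.6007.

P = 0.6007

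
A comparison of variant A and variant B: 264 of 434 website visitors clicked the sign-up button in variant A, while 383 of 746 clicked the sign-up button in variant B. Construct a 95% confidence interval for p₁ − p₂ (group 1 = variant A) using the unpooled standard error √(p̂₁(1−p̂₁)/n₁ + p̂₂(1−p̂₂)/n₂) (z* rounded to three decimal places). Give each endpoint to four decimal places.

(0.0366, 0.1532)

p̂₁ = 0.60829, p̂₂ = 0.51340, so the observed difference is 0.09489.
Unpooled SE = √(p̂₁(1−p̂₁)/n₁ + p̂₂(1−p̂₂)/n₂) = √(0.000549014 + 0.000334880) = 0.029730.
z* = 1.960 at the 95% level. Margin = 1.960·0.029730 = 0.05827.
Interval: 0.09489 ± 0.05827 → (0.0366, 0.1532).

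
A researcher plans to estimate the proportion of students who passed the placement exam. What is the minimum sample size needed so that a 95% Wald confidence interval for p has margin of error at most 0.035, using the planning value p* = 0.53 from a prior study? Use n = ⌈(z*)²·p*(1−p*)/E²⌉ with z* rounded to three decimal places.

The 95% critical value is z* = 1.960.
p*(1−p*) = 0.53·0.47 = 0.2491.
(z*)²·p*(1−p*)/E² = 3.841600·0.2491/0.001225 = 781.178.
⌈781.178⌉ = 782.

n = 782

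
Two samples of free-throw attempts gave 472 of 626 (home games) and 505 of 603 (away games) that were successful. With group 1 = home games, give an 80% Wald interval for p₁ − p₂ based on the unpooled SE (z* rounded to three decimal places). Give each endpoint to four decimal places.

p̂₁ = 0.75399, p̂₂ = 0.83748, so the observed difference is -0.08349.
Unpooled SE = √(p̂₁(1−p̂₁)/n₁ + p̂₂(1−p̂₂)/n₂) = √(0.000296306 + 0.000225718) = 0.022848.
z* = 1.282 at the 80% level. Margin of error = 0.02929.
Interval: -0.08349 ± 0.02929 → (-0.1128, -0.0542).

(-0.1128, -0.0542)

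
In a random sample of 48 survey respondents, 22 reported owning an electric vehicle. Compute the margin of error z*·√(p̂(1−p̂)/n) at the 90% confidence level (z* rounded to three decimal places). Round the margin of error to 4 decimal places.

ME = 0.1183

p̂ = 22/48 = 0.45833.
SE = √(p̂(1−p̂)/n) = √(0.248264/48) = 0.071918.
The 90% critical value is z* = 1.645.
So ME = 0.1183.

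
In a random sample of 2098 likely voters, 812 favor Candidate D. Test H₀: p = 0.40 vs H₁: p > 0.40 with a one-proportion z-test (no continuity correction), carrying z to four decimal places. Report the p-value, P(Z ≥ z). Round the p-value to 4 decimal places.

With x = 812 successes in n = 2098, p̂ = 0.38704.
Under H₀, SE = √(p₀(1−p₀)/n) = √(0.40·0.60/2098) = √0.000114395 = 0.010696.
z = (p̂ − p₀)/SE = (812/2098 − 0.40)/0.010696 ≈ -1.2122.
p-value = P(Z ≥ z) with z = -1.2122 → 0.8873.

p-value = 0.8873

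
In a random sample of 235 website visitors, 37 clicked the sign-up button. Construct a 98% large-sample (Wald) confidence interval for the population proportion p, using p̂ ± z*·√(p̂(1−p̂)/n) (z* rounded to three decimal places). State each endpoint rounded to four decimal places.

(0.1022, 0.2127)

The sample proportion is 37/235 = 0.15745.
SE = √(p̂(1−p̂)/n) = √(0.132657/235) = 0.023759.
For 98% confidence, z* = 2.326.
Margin = 2.326·0.023759 = 0.05526.
Interval: 0.15745 ± 0.05526 → (0.1022, 0.2127).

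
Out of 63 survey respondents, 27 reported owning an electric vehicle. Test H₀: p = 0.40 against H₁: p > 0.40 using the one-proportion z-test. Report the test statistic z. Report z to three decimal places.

z = 0.463

p̂ = 27/63 = 0.42857.
SE₀ = √(0.40·0.60/63) = 0.061721.
z = (p̂ − p₀)/SE = (0.42857 − 0.40)/0.061721 = 0.463.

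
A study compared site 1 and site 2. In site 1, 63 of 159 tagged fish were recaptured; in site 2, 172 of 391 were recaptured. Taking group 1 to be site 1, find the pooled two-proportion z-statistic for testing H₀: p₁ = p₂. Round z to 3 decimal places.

p̂₁ = 63/159 = 0.39623, p̂₂ = 172/391 = 0.43990.
Pooled p̂ = (63+172)/(159+391) = 235/550 = 0.42727.
Pooled SE = √[0.2447107·0.00884685] ≈ 0.046529.
z = -0.04367/0.046529 = -0.939.

z = -0.939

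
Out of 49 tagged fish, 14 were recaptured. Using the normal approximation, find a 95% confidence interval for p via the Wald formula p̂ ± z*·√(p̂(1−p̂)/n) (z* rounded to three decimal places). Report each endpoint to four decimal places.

(0.1592, 0.4122)

Sample proportion p̂ = 14/49 = 0.28571.
SE(p̂) = √(0.28571·0.71429/49) = 0.064536.
z* = 1.960 at the 95% level.
Margin = 1.960·0.064536 = 0.12649.
Interval: 0.28571 ± 0.12649 → (0.1592, 0.4122).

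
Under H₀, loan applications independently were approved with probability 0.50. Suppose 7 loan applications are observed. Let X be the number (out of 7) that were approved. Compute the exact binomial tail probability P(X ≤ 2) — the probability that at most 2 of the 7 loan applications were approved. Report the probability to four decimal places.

P = 0.2266

X is binomial with n = 7 and p = 0.50.
P(X ≤ 2) = C(7,0)·0.50^0·0.50^7 + C(7,1)·0.50^1·0.50^6 + C(7,2)·0.50^2·0.50^5.
= 0.007812 + 0.054688 + 0.164062 = 0.2266.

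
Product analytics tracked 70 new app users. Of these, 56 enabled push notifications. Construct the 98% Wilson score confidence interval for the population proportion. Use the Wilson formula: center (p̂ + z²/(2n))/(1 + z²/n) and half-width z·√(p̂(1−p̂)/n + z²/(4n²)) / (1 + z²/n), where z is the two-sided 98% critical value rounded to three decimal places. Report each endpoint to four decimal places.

p̂ = 56/70 = 0.80000; z = 2.326, so z² = 5.410276.
1 + z²/n = 1.077290.
Adjusted center: (0.80000 + z²/(2n))/1.077290 = 0.77848.
Radicand: p̂(1−p̂)/n + z²/(4n²) = 0.002285714 + 0.000276034 = 0.002561748.
Half-width = 2.326·√0.002561748/1.077290 = 0.10928.
Interval: 0.77848 ± 0.10928 → (0.6692, 0.8878).

(0.6692, 0.8878)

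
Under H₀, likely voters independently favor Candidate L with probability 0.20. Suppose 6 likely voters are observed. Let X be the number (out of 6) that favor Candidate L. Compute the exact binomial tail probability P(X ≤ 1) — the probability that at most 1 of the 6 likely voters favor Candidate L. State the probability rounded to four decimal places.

P = 0.6554

X is binomial with n = 6 and p = 0.20.
P(X ≤ 1) = C(6,0)·0.20^0·0.80^6 + C(6,1)·0.20^1·0.80^5.
= 0.262144 + 0.393216 = 0.6554.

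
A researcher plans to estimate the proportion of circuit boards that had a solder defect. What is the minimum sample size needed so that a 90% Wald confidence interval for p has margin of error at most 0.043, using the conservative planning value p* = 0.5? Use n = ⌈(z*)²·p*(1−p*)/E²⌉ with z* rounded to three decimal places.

n = 366

For 90% confidence, z* = 1.645.
p*(1−p*) = 0.50·0.50 = 0.2500.
(z*)²·p*(1−p*)/E² = 2.706025·0.2500/0.001849 = 365.877.
Rounding up, n = 366.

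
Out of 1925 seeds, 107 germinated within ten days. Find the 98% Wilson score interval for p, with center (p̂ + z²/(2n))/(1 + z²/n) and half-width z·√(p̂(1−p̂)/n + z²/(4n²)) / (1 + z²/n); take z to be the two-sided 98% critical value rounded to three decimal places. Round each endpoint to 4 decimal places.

(0.0446, 0.0690)

Here p̂ = 107/1925 = 0.05558 and z = 2.326 (z² = 5.410276).
Denominator 1 + z²/n = 1 + 5.410276/1925 = 1.002811.
Center = (0.05558 + 0.001405)/1.002811 = 0.05683.
Radicand: p̂(1−p̂)/n + z²/(4n²) = 0.000027270 + 0.000000365 = 0.000027635.
Half-width = 2.326·√0.000027635/1.002811 = 0.01219.
So the interval runs from 0.0446 to 0.0690.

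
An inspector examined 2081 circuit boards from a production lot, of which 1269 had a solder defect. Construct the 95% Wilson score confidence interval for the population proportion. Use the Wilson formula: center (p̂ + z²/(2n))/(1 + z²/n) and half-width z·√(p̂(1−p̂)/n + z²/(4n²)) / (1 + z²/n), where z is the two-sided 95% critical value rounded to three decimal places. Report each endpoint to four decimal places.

(0.5887, 0.6305)

Here p̂ = 1269/2081 = 0.60980 and z = 1.960 (z² = 3.841600).
1 + z²/n = 1.001846.
Adjusted center: (0.60980 + z²/(2n))/1.001846 = 0.60960.
Radicand: p̂(1−p̂)/n + z²/(4n²) = 0.000114341 + 0.000000222 = 0.000114563.
Half-width = 1.960·√0.000114563/1.001846 = 0.02094.
So the interval runs from 0.5887 to 0.6305.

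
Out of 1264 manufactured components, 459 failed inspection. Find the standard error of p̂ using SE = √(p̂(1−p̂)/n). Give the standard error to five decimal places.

Sample proportion p̂ = 459/1264 = 0.36313.
p̂(1−p̂) = 0.231267.
Dividing by n and taking the root: √0.000182964 = 0.01353.

SE = 0.01353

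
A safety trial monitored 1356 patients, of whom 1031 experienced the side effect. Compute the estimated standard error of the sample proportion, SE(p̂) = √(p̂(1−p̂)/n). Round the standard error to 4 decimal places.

SE = 0.0116

p̂ = 1031/1356 = 0.76032.
p̂(1−p̂) = 0.182233.
Dividing by n and taking the root: √0.000134390 = 0.0116.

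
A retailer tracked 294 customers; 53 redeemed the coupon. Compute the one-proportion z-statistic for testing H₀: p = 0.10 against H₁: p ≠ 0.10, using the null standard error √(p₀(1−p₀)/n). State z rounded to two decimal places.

z = 4.59

Sample proportion p̂ = 53/294 = 0.18027.
SE₀ = √(0.10·0.90/294) = 0.017496.
z = (p̂ − p₀)/SE = (0.18027 − 0.10)/0.017496 = 4.59.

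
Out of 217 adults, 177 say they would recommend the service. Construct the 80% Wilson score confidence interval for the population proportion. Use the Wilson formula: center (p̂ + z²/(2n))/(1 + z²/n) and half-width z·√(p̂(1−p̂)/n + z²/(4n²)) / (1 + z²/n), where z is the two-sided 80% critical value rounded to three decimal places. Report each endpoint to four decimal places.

Here p̂ = 177/217 = 0.81567 and z = 1.282 (z² = 1.643524).
Denominator 1 + z²/n = 1 + 1.643524/217 = 1.007574.
Center = (0.81567 + 0.003787)/1.007574 = 0.81330.
Radicand: p̂(1−p̂)/n + z²/(4n²) = 0.000692874 + 0.000008726 = 0.000701600.
Half-width = z·√(radicand)/denom = 1.282·0.026488/1.007574 = 0.03370.
Interval: 0.81330 ± 0.03370 → (0.7796, 0.8470).

(0.7796, 0.8470)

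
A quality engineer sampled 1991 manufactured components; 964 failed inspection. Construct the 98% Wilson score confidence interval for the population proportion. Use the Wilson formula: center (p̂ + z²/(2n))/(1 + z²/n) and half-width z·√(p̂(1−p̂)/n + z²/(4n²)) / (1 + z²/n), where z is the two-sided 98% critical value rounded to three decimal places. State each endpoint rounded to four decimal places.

p̂ = 964/1991 = 0.48418; z = 2.326, so z² = 5.410276.
1 + z²/n = 1.002717.
Center = (0.48418 + 0.001359)/1.002717 = 0.48422.
Radicand: p̂(1−p̂)/n + z²/(4n²) = 0.000125439 + 0.000000341 = 0.000125780.
Half-width = z·√(radicand)/denom = 2.326·0.011215/1.002717 = 0.02602.
CI: 0.48422 ± 0.02602 = (0.4582, 0.5102).

(0.4582, 0.5102)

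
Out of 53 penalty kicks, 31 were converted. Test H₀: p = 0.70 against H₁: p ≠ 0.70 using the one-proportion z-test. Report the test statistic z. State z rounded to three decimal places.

z = -1.828

p̂ = 31/53 = 0.58491.
Under H₀, SE = √(p₀(1−p₀)/n) = √(0.70·0.30/53) = √0.003962264 = 0.062947.
Test statistic: z = -0.11509/0.062947 = -1.828.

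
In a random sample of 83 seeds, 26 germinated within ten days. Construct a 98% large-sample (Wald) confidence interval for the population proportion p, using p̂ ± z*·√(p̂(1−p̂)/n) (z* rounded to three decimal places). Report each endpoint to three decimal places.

(0.195, 0.432)

p̂ = 26/83 = 0.31325.
Standard error of p̂: √(0.215126/83) = √0.002591874 = 0.050910.
For 98% confidence, z* = 2.326.
Margin of error: 2.326 × 0.050910 = 0.11842.
CI: 0.31325 ± 0.11842 = (0.195, 0.432).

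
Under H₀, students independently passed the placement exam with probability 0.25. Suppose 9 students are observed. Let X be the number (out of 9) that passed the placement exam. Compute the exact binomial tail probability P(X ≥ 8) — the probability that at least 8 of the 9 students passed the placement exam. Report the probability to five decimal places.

X ~ Binomial(n=9, p=0.25).
P(X ≥ 8) = C(9,8)·0.25^8·0.75^1 + C(9,9)·0.25^9·0.75^0.
= 0.000103 + 0.000004 = 0.00011.

P = 0.00011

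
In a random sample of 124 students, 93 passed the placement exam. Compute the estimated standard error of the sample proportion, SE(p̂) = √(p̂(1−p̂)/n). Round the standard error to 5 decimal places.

p̂ = 93/124 = 0.75000.
p̂(1−p̂) = 0.187500.
SE = √(0.187500/124) = 0.03889.

SE = 0.03889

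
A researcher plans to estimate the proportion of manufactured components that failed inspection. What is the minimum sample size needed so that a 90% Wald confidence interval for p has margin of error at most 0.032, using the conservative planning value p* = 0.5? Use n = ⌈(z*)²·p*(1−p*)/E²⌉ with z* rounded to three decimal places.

n = 661

z* = 1.645 at the 90% level.
p*(1−p*) = 0.2500.
(z*)²·p*(1−p*)/E² = 2.706025·0.2500/0.001024 = 660.651.
⌈660.651⌉ = 661.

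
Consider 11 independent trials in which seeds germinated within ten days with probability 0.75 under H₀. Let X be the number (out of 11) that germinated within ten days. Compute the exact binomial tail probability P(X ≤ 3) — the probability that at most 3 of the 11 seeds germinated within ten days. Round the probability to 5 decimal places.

P = 0.00119

X ~ Binomial(n=11, p=0.75).
P(X ≤ 3) = C(11,0)·0.75^0·0.25^11 + C(11,1)·0.75^1·0.25^10 + C(11,2)·0.75^2·0.25^9 + C(11,3)·0.75^3·0.25^8.
= 0.000000 + 0.000008 + 0.000118 + 0.001062 = 0.00119.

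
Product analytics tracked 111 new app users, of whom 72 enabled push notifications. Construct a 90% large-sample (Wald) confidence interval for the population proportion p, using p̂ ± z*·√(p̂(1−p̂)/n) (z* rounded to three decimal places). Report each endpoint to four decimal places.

(0.5741, 0.7232)

p̂ = 72/111 = 0.64865.
SE = √(p̂(1−p̂)/n) = √(0.227904/111) = 0.045312.
The 90% critical value is z* = 1.645.
Margin = 1.645·0.045312 = 0.07454.
Interval: 0.64865 ± 0.07454 → (0.5741, 0.7232).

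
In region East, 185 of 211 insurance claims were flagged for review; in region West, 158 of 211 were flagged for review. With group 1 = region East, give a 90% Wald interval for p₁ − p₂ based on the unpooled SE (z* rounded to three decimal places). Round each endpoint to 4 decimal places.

(0.0663, 0.1896)

p̂₁ = 0.87678, p̂₂ = 0.74882, so the observed difference is 0.12796.
Unpooled SE = √(p̂₁(1−p̂₁)/n₁ + p̂₂(1−p̂₂)/n₂) = √(0.000512033 + 0.000891427) = 0.037463.
For 90% confidence, z* = 1.645. Margin = 1.645·0.037463 = 0.06163.
CI: 0.12796 ± 0.06163 = (0.0663, 0.1896).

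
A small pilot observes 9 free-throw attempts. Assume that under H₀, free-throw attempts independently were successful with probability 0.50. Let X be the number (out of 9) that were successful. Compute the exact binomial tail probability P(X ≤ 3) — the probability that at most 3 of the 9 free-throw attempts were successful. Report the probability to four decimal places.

P = 0.2539

X ~ Binomial(n=9, p=0.50).
P(X ≤ 3) = C(9,0)·0.50^0·0.50^9 + C(9,1)·0.50^1·0.50^8 + C(9,2)·0.50^2·0.50^7 + C(9,3)·0.50^3·0.50^6.
= 0.001953 + 0.017578 + 0.070312 + 0.164062 = 0.2539.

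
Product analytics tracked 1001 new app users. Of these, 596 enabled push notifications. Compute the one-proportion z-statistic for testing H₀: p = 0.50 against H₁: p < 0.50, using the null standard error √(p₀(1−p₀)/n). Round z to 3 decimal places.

z = 6.037

p̂ = 596/1001 = 0.59540.
SE₀ = √(0.50·0.50/1001) = 0.015803.
Test statistic: z = 0.09540/0.015803 = 6.037.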